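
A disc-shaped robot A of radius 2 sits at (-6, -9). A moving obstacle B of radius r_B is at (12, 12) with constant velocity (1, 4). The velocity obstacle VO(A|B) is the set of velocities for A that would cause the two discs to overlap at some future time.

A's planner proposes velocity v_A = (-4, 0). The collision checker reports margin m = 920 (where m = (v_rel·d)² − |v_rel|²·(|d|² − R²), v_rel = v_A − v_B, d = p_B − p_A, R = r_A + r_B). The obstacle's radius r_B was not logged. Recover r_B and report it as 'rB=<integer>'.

m = 920
d = (18, 21);  v_rel = (-5, -4),  |v_rel|² = 41
v_rel×d = (-5)·(21) − (-4)·(18) = -33
since m = R²·41 − (-33)²:  R² = (1089 + 920) / 41 = 49
R = √49 = 7  ⇒  r_B = 7 − 2 = 5

rB=5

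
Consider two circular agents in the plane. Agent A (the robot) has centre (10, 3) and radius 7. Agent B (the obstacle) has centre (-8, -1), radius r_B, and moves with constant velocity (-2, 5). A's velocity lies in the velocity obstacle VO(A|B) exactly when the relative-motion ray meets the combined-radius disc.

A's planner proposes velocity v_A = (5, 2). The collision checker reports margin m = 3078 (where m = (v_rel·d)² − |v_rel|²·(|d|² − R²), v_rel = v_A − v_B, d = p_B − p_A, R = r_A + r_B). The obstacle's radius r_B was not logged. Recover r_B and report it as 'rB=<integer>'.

m = 3078
d = (-18, -4);  v_rel = (7, -3),  |v_rel|² = 58
v_rel×d = (7)·(-4) − (-3)·(-18) = -82
since m = R²·58 − (-82)²:  R² = (6724 + 3078) / 58 = 169
R = √169 = 13  ⇒  r_B = 13 − 7 = 6

rB=6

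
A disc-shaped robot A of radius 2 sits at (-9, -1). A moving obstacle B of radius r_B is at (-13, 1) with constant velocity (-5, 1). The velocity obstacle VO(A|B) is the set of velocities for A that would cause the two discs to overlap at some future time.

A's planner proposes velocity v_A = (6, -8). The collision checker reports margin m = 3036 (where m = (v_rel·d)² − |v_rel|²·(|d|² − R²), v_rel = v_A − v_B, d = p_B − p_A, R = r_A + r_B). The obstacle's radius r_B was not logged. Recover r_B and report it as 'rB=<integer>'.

m = 3036
d = (-4, 2);  v_rel = (11, -9),  |v_rel|² = 202
v_rel×d = (11)·(2) − (-9)·(-4) = -14
since m = R²·202 − (-14)²:  R² = (196 + 3036) / 202 = 16
R = √16 = 4  ⇒  r_B = 4 − 2 = 2

rB=2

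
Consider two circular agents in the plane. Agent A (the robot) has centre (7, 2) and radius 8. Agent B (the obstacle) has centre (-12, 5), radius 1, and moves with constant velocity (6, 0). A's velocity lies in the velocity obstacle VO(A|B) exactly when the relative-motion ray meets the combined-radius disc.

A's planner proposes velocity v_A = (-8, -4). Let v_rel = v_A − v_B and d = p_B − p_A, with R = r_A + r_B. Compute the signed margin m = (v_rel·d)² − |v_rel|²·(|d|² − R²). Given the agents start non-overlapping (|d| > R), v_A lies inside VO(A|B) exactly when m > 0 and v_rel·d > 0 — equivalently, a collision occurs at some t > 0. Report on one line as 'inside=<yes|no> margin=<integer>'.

d = (-19, 3),  |d|² = 370;  R = 8+1 = 9,  c = 370−9² = 289
v_rel = (-14, -4),  |v_rel|² = 212;  v_rel·d = (-14)·(-19) + (-4)·(3) = 254
212·t² − 508·t + 289 = 0  ⇒  m = 254² − 212·289 = 3248
m = 3248 > 0,  v_rel·d = 254 > 0  ⇒  inside

inside=yes margin=3248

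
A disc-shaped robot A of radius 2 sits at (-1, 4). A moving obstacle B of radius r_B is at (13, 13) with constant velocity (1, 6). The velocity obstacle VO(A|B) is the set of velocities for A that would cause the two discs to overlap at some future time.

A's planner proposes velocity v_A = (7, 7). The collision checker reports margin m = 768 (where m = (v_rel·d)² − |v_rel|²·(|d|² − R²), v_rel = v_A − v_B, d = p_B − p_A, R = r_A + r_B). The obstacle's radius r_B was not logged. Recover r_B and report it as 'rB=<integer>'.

m = 768
d = (14, 9);  v_rel = (6, 1),  |v_rel|² = 37
v_rel×d = (6)·(9) − (1)·(14) = 40
since m = R²·37 − 40²:  R² = (1600 + 768) / 37 = 64
R = √64 = 8  ⇒  r_B = 8 − 2 = 6

rB=6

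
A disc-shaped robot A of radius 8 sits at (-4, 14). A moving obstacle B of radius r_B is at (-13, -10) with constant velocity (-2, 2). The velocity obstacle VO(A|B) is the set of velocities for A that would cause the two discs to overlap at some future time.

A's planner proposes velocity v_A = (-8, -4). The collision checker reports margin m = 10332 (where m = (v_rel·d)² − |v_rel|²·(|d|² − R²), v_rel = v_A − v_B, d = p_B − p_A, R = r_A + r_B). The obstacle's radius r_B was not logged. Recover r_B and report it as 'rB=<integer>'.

m = 10332
d = (-9, -24);  v_rel = (-6, -6),  |v_rel|² = 72
v_rel×d = (-6)·(-24) − (-6)·(-9) = 90
since m = R²·72 − 90²:  R² = (8100 + 10332) / 72 = 256
R = √256 = 16  ⇒  r_B = 16 − 8 = 8

rB=8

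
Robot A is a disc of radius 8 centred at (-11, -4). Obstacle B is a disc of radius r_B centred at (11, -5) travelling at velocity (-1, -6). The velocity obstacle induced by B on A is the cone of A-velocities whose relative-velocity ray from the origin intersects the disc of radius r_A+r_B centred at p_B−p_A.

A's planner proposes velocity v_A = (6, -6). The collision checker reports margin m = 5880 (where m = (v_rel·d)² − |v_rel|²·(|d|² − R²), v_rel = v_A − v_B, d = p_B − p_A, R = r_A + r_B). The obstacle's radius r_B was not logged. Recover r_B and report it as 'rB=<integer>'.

m = 5880
d = (22, -1);  v_rel = (7, 0),  |v_rel|² = 49
v_rel×d = (7)·(-1) − (0)·(22) = -7
since m = R²·49 − (-7)²:  R² = (49 + 5880) / 49 = 121
R = √121 = 11  ⇒  r_B = 11 − 8 = 3

rB=3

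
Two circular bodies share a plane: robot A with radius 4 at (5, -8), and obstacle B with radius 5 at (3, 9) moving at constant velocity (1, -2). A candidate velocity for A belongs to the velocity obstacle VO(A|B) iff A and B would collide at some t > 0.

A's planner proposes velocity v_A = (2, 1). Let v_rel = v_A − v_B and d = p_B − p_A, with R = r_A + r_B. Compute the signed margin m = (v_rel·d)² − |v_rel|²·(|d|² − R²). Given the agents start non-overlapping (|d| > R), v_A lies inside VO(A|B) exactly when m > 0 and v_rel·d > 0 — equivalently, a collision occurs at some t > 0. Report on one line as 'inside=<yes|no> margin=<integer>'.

d = (-2, 17),  |d|² = 293;  R = 4+5 = 9,  c = 293−9² = 212
v_rel = (1, 3),  |v_rel|² = 10;  v_rel·d = (1)·(-2) + (3)·(17) = 49
10·t² − 98·t + 212 = 0  ⇒  m = 49² − 10·212 = 281
m = 281 > 0,  v_rel·d = 49 > 0  ⇒  inside

inside=yes margin=281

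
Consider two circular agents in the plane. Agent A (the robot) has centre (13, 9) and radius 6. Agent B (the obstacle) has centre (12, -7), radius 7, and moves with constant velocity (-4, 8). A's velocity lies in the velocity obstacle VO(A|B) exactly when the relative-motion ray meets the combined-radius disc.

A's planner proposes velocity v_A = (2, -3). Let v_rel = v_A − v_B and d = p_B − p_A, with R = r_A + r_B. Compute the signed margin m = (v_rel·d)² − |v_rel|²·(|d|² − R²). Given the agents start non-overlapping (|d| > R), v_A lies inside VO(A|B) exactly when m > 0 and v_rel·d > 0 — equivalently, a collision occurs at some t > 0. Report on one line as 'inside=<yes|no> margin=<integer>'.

d = (-1, -16),  |d|² = 257;  R = 6+7 = 13,  c = 257−13² = 88
v_rel = (6, -11),  |v_rel|² = 157;  v_rel·d = (6)·(-1) + (-11)·(-16) = 170
157·t² − 340·t + 88 = 0  ⇒  m = 170² − 157·88 = 15084
m = 15084 > 0,  v_rel·d = 170 > 0  ⇒  inside

inside=yes margin=15084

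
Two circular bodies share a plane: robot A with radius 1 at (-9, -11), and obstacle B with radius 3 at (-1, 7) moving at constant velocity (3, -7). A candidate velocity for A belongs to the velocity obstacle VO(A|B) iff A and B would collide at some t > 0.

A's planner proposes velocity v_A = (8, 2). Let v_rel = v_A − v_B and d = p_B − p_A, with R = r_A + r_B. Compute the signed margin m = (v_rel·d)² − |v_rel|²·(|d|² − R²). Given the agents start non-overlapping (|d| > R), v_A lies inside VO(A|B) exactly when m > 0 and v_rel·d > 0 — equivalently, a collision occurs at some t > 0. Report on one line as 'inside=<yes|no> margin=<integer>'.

d = (8, 18),  |d|² = 388;  R = 1+3 = 4,  c = 388−4² = 372
v_rel = (5, 9),  |v_rel|² = 106;  v_rel·d = (5)·(8) + (9)·(18) = 202
106·t² − 404·t + 372 = 0  ⇒  m = 202² − 106·372 = 1372
m = 1372 > 0,  v_rel·d = 202 > 0  ⇒  inside

inside=yes margin=1372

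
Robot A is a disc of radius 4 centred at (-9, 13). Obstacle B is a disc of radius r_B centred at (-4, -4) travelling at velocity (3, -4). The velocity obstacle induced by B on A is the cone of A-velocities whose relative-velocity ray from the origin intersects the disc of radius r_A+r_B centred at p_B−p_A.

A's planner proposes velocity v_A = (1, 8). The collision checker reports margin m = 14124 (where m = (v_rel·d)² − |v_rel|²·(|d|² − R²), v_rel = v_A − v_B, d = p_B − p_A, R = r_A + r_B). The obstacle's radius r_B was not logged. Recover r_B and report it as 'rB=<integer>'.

m = 14124
d = (5, -17);  v_rel = (-2, 12),  |v_rel|² = 148
v_rel×d = (-2)·(-17) − (12)·(5) = -26
since m = R²·148 − (-26)²:  R² = (676 + 14124) / 148 = 100
R = √100 = 10  ⇒  r_B = 10 − 4 = 6

rB=6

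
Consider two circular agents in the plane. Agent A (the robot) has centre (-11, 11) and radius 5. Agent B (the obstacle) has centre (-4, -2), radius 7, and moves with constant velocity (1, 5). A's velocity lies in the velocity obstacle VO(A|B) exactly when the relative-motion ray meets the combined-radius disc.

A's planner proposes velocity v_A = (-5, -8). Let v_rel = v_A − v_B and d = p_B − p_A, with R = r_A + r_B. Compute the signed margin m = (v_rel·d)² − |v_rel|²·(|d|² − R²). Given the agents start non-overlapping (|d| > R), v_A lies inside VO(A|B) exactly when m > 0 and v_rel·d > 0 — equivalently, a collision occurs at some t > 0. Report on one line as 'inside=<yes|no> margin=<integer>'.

d = (7, -13),  |d|² = 218;  R = 5+7 = 12,  c = 218−12² = 74
v_rel = (-6, -13),  |v_rel|² = 205;  v_rel·d = (-6)·(7) + (-13)·(-13) = 127
205·t² − 254·t + 74 = 0  ⇒  m = 127² − 205·74 = 959
m = 959 > 0,  v_rel·d = 127 > 0  ⇒  inside

inside=yes margin=959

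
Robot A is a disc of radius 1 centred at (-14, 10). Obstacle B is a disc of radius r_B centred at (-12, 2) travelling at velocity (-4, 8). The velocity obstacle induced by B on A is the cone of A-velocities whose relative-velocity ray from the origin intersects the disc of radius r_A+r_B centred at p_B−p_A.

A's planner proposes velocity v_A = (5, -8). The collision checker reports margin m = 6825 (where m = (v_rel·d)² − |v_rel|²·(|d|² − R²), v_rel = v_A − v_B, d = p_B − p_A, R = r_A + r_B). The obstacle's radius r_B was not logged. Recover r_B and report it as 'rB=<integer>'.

m = 6825
d = (2, -8);  v_rel = (9, -16),  |v_rel|² = 337
v_rel×d = (9)·(-8) − (-16)·(2) = -40
since m = R²·337 − (-40)²:  R² = (1600 + 6825) / 337 = 25
R = √25 = 5  ⇒  r_B = 5 − 1 = 4

rB=4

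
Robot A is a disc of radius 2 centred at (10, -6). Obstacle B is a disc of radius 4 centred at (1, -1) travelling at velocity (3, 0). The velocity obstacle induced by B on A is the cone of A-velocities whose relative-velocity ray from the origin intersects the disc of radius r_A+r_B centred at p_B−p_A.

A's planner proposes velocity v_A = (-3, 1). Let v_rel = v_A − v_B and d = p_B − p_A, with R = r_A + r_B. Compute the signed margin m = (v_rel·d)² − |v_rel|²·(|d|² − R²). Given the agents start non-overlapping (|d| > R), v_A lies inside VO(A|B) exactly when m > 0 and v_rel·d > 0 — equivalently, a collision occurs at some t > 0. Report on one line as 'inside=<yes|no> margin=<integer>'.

d = (-9, 5),  |d|² = 106;  R = 2+4 = 6,  c = 106−6² = 70
v_rel = (-6, 1),  |v_rel|² = 37;  v_rel·d = (-6)·(-9) + (1)·(5) = 59
37·t² − 118·t + 70 = 0  ⇒  m = 59² − 37·70 = 891
m = 891 > 0,  v_rel·d = 59 > 0  ⇒  inside

inside=yes margin=891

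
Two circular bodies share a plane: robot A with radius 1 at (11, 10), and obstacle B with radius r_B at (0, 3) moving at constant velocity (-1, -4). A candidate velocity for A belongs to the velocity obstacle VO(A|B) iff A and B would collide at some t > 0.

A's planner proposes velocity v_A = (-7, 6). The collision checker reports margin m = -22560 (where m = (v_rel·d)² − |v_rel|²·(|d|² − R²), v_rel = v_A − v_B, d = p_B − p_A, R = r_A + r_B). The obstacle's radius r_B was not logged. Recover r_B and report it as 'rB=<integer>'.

m = -22560
d = (-11, -7);  v_rel = (-6, 10),  |v_rel|² = 136
v_rel×d = (-6)·(-7) − (10)·(-11) = 152
since m = R²·136 − 152²:  R² = (23104 + -22560) / 136 = 4
R = √4 = 2  ⇒  r_B = 2 − 1 = 1

rB=1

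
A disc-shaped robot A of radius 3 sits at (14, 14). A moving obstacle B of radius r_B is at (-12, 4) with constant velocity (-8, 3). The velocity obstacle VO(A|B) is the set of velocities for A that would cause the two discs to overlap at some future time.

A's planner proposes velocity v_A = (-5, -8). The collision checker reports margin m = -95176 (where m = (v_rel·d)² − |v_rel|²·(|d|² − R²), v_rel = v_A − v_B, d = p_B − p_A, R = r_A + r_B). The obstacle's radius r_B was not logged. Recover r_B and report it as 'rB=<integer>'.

m = -95176
d = (-26, -10);  v_rel = (3, -11),  |v_rel|² = 130
v_rel×d = (3)·(-10) − (-11)·(-26) = -316
since m = R²·130 − (-316)²:  R² = (99856 + -95176) / 130 = 36
R = √36 = 6  ⇒  r_B = 6 − 3 = 3

rB=3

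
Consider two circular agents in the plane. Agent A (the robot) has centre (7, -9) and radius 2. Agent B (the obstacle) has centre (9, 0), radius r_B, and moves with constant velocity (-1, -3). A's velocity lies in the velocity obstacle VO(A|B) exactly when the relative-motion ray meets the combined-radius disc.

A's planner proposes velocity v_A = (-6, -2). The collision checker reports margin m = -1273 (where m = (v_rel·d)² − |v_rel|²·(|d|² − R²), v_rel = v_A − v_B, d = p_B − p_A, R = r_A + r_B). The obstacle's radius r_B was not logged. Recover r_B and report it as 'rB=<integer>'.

m = -1273
d = (2, 9);  v_rel = (-5, 1),  |v_rel|² = 26
v_rel×d = (-5)·(9) − (1)·(2) = -47
since m = R²·26 − (-47)²:  R² = (2209 + -1273) / 26 = 36
R = √36 = 6  ⇒  r_B = 6 − 2 = 4

rB=4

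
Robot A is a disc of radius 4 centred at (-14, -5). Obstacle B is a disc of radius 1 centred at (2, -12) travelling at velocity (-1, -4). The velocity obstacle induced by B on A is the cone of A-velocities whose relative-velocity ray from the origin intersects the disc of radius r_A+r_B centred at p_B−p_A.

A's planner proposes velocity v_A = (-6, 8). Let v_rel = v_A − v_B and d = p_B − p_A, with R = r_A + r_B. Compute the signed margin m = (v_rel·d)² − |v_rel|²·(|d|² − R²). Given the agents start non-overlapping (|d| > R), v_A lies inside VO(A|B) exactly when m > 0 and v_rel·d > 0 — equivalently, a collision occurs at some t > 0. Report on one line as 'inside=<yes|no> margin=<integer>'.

d = (16, -7),  |d|² = 305;  R = 4+1 = 5,  c = 305−5² = 280
v_rel = (-5, 12),  |v_rel|² = 169;  v_rel·d = (-5)·(16) + (12)·(-7) = -164
169·t² + 328·t + 280 = 0  ⇒  m = (-164)² − 169·280 = -20424
m = -20424 < 0,  v_rel·d = -164 < 0  ⇒  outside

inside=no margin=-20424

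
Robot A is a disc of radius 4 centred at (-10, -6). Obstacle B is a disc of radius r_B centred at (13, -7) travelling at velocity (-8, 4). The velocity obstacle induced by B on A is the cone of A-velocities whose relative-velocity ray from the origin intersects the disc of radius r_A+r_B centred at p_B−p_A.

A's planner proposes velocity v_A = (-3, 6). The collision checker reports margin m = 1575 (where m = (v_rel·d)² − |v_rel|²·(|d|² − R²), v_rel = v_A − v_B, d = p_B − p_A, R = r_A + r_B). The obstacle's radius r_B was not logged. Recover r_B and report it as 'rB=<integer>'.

m = 1575
d = (23, -1);  v_rel = (5, 2),  |v_rel|² = 29
v_rel×d = (5)·(-1) − (2)·(23) = -51
since m = R²·29 − (-51)²:  R² = (2601 + 1575) / 29 = 144
R = √144 = 12  ⇒  r_B = 12 − 4 = 8

rB=8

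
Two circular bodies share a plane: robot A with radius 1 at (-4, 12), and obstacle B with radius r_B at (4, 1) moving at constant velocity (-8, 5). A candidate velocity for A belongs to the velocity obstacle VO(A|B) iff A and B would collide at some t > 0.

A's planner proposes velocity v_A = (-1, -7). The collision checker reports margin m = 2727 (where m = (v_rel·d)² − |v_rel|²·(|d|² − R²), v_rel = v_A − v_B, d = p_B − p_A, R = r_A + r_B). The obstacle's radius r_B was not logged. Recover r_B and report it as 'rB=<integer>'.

m = 2727
d = (8, -11);  v_rel = (7, -12),  |v_rel|² = 193
v_rel×d = (7)·(-11) − (-12)·(8) = 19
since m = R²·193 − 19²:  R² = (361 + 2727) / 193 = 16
R = √16 = 4  ⇒  r_B = 4 − 1 = 3

rB=3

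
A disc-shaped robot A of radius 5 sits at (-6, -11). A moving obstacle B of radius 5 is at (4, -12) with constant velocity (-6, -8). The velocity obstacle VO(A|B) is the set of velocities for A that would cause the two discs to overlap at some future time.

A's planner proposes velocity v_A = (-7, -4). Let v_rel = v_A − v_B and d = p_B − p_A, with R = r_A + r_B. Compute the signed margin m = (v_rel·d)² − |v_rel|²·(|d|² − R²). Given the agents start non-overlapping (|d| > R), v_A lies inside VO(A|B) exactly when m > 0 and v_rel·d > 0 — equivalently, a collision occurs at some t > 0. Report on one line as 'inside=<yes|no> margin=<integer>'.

d = (10, -1),  |d|² = 101;  R = 5+5 = 10,  c = 101−10² = 1
v_rel = (-1, 4),  |v_rel|² = 17;  v_rel·d = (-1)·(10) + (4)·(-1) = -14
17·t² + 28·t + 1 = 0  ⇒  m = (-14)² − 17·1 = 179
m = 179 > 0,  v_rel·d = -14 < 0  ⇒  outside

inside=no margin=179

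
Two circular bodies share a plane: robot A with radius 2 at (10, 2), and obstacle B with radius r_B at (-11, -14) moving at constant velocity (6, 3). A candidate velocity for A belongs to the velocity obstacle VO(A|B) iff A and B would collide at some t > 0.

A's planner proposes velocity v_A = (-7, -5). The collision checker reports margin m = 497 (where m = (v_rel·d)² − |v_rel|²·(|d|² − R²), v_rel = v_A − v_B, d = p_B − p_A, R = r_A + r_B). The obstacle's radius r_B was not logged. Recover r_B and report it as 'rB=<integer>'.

m = 497
d = (-21, -16);  v_rel = (-13, -8),  |v_rel|² = 233
v_rel×d = (-13)·(-16) − (-8)·(-21) = 40
since m = R²·233 − 40²:  R² = (1600 + 497) / 233 = 9
R = √9 = 3  ⇒  r_B = 3 − 2 = 1

rB=1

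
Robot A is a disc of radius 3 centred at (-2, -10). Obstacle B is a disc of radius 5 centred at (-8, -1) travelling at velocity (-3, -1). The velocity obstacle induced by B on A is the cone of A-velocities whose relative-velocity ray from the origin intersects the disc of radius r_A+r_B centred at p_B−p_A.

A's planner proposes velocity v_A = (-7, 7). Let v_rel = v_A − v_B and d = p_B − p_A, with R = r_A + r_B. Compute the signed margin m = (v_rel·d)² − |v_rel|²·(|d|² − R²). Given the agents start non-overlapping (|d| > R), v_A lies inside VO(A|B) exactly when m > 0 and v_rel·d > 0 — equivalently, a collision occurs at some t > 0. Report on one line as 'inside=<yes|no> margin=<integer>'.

d = (-6, 9),  |d|² = 117;  R = 3+5 = 8,  c = 117−8² = 53
v_rel = (-4, 8),  |v_rel|² = 80;  v_rel·d = (-4)·(-6) + (8)·(9) = 96
80·t² − 192·t + 53 = 0  ⇒  m = 96² − 80·53 = 4976
m = 4976 > 0,  v_rel·d = 96 > 0  ⇒  inside

inside=yes margin=4976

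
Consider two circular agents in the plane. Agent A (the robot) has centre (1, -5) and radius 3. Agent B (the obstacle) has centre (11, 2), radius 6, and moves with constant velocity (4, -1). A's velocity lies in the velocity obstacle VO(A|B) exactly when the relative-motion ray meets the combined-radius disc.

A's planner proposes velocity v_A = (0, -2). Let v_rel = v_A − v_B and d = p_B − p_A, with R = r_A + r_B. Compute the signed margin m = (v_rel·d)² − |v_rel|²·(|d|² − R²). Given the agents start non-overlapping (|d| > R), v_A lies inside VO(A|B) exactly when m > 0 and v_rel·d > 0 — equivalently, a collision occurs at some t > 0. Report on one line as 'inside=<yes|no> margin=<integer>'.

d = (10, 7),  |d|² = 149;  R = 3+6 = 9,  c = 149−9² = 68
v_rel = (-4, -1),  |v_rel|² = 17;  v_rel·d = (-4)·(10) + (-1)·(7) = -47
17·t² + 94·t + 68 = 0  ⇒  m = (-47)² − 17·68 = 1053
m = 1053 > 0,  v_rel·d = -47 < 0  ⇒  outside

inside=no margin=1053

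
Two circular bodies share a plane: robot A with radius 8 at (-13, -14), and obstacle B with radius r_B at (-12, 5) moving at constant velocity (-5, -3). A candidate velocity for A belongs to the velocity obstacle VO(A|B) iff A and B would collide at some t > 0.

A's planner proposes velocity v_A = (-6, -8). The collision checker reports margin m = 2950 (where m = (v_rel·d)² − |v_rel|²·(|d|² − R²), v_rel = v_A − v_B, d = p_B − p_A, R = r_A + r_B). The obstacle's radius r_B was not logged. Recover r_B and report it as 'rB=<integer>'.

m = 2950
d = (1, 19);  v_rel = (-1, -5),  |v_rel|² = 26
v_rel×d = (-1)·(19) − (-5)·(1) = -14
since m = R²·26 − (-14)²:  R² = (196 + 2950) / 26 = 121
R = √121 = 11  ⇒  r_B = 11 − 8 = 3

rB=3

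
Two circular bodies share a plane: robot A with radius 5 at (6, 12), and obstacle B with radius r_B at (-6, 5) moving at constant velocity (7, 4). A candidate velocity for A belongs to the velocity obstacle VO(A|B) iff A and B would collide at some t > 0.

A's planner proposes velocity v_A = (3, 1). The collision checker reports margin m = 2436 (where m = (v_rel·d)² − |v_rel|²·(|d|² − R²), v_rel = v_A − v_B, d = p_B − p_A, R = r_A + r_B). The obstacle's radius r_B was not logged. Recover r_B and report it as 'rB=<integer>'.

m = 2436
d = (-12, -7);  v_rel = (-4, -3),  |v_rel|² = 25
v_rel×d = (-4)·(-7) − (-3)·(-12) = -8
since m = R²·25 − (-8)²:  R² = (64 + 2436) / 25 = 100
R = √100 = 10  ⇒  r_B = 10 − 5 = 5

rB=5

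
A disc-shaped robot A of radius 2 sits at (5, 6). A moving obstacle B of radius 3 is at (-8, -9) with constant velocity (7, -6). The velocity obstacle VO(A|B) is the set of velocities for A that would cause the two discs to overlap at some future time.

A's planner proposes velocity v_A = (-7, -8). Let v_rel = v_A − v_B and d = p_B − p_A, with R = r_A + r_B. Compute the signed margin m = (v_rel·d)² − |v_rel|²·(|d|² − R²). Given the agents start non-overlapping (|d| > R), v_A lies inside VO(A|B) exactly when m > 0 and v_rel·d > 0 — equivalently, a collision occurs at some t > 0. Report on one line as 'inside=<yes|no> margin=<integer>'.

d = (-13, -15),  |d|² = 394;  R = 2+3 = 5,  c = 394−5² = 369
v_rel = (-14, -2),  |v_rel|² = 200;  v_rel·d = (-14)·(-13) + (-2)·(-15) = 212
200·t² − 424·t + 369 = 0  ⇒  m = 212² − 200·369 = -28856
m = -28856 < 0,  v_rel·d = 212 > 0  ⇒  outside

inside=no margin=-28856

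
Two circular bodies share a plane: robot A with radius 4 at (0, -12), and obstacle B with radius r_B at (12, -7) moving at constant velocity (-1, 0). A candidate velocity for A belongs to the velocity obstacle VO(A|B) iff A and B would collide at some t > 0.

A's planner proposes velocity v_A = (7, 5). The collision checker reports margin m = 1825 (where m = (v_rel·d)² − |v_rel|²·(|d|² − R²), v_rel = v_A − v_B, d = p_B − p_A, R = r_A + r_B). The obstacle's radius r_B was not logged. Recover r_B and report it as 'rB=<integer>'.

m = 1825
d = (12, 5);  v_rel = (8, 5),  |v_rel|² = 89
v_rel×d = (8)·(5) − (5)·(12) = -20
since m = R²·89 − (-20)²:  R² = (400 + 1825) / 89 = 25
R = √25 = 5  ⇒  r_B = 5 − 4 = 1

rB=1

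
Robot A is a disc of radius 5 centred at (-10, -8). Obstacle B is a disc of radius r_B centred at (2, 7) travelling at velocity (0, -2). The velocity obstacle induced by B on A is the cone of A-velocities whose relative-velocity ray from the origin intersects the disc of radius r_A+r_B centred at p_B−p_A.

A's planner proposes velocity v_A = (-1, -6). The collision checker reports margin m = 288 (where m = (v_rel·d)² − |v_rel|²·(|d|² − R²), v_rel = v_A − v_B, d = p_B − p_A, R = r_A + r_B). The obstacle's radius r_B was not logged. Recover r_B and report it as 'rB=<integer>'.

m = 288
d = (12, 15);  v_rel = (-1, -4),  |v_rel|² = 17
v_rel×d = (-1)·(15) − (-4)·(12) = 33
since m = R²·17 − 33²:  R² = (1089 + 288) / 17 = 81
R = √81 = 9  ⇒  r_B = 9 − 5 = 4

rB=4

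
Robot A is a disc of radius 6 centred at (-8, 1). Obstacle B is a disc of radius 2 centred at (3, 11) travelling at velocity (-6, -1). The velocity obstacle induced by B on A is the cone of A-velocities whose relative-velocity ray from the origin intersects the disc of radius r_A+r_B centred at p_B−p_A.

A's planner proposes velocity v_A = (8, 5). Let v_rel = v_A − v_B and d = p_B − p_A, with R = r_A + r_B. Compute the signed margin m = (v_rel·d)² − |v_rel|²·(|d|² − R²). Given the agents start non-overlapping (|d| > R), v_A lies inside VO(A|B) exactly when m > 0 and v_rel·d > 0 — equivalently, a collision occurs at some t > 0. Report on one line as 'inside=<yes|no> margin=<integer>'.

d = (11, 10),  |d|² = 221;  R = 6+2 = 8,  c = 221−8² = 157
v_rel = (14, 6),  |v_rel|² = 232;  v_rel·d = (14)·(11) + (6)·(10) = 214
232·t² − 428·t + 157 = 0  ⇒  m = 214² − 232·157 = 9372
m = 9372 > 0,  v_rel·d = 214 > 0  ⇒  inside

inside=yes margin=9372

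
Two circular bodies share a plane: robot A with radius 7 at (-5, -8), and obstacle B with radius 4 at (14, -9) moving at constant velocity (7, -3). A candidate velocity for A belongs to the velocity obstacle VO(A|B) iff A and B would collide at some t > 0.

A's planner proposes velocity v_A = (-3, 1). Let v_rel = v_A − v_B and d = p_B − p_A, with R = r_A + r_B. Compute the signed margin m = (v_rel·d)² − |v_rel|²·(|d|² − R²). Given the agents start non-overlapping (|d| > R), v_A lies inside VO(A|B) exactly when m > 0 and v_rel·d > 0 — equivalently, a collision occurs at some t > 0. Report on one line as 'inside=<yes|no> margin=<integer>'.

d = (19, -1),  |d|² = 362;  R = 7+4 = 11,  c = 362−11² = 241
v_rel = (-10, 4),  |v_rel|² = 116;  v_rel·d = (-10)·(19) + (4)·(-1) = -194
116·t² + 388·t + 241 = 0  ⇒  m = (-194)² − 116·241 = 9680
m = 9680 > 0,  v_rel·d = -194 < 0  ⇒  outside

inside=no margin=9680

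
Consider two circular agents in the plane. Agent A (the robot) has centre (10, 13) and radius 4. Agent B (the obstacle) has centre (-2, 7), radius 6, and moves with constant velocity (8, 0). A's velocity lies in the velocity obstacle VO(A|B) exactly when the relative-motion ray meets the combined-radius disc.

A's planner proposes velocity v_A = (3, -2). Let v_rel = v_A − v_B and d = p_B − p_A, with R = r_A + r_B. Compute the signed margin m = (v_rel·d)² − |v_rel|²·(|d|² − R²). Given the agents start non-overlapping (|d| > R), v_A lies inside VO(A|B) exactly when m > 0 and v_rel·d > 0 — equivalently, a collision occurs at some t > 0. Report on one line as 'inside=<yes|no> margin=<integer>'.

d = (-12, -6),  |d|² = 180;  R = 4+6 = 10,  c = 180−10² = 80
v_rel = (-5, -2),  |v_rel|² = 29;  v_rel·d = (-5)·(-12) + (-2)·(-6) = 72
29·t² − 144·t + 80 = 0  ⇒  m = 72² − 29·80 = 2864
m = 2864 > 0,  v_rel·d = 72 > 0  ⇒  inside

inside=yes margin=2864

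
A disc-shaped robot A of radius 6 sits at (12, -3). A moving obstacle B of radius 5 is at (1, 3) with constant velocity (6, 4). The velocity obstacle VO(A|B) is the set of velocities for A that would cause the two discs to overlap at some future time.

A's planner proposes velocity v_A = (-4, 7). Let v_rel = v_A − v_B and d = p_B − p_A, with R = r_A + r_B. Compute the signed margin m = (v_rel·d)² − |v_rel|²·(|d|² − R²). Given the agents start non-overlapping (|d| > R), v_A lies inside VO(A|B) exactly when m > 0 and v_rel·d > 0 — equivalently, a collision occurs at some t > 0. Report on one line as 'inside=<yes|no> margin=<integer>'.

d = (-11, 6),  |d|² = 157;  R = 6+5 = 11,  c = 157−11² = 36
v_rel = (-10, 3),  |v_rel|² = 109;  v_rel·d = (-10)·(-11) + (3)·(6) = 128
109·t² − 256·t + 36 = 0  ⇒  m = 128² − 109·36 = 12460
m = 12460 > 0,  v_rel·d = 128 > 0  ⇒  inside

inside=yes margin=12460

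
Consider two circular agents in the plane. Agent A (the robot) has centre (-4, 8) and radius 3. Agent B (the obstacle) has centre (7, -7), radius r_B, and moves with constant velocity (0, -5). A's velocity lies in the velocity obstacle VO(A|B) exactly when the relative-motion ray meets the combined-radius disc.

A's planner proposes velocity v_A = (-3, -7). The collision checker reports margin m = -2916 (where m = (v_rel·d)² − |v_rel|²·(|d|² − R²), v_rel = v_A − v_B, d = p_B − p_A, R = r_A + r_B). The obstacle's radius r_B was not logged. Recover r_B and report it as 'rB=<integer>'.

m = -2916
d = (11, -15);  v_rel = (-3, -2),  |v_rel|² = 13
v_rel×d = (-3)·(-15) − (-2)·(11) = 67
since m = R²·13 − 67²:  R² = (4489 + -2916) / 13 = 121
R = √121 = 11  ⇒  r_B = 11 − 3 = 8

rB=8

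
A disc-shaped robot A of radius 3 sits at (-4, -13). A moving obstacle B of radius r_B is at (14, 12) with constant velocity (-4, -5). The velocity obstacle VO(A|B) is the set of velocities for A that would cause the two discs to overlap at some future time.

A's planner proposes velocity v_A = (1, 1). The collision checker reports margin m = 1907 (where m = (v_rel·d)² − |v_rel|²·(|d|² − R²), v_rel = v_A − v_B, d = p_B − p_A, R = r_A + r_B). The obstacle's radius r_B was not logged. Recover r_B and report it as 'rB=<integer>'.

m = 1907
d = (18, 25);  v_rel = (5, 6),  |v_rel|² = 61
v_rel×d = (5)·(25) − (6)·(18) = 17
since m = R²·61 − 17²:  R² = (289 + 1907) / 61 = 36
R = √36 = 6  ⇒  r_B = 6 − 3 = 3

rB=3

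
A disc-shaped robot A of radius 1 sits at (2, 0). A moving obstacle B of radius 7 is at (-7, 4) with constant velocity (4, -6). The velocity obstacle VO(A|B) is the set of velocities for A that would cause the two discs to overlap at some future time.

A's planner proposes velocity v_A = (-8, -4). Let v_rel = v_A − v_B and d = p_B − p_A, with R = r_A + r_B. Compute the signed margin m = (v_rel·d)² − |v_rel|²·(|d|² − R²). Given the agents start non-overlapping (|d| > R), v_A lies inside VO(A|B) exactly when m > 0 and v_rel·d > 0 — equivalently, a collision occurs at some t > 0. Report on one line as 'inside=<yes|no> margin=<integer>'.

d = (-9, 4),  |d|² = 97;  R = 1+7 = 8,  c = 97−8² = 33
v_rel = (-12, 2),  |v_rel|² = 148;  v_rel·d = (-12)·(-9) + (2)·(4) = 116
148·t² − 232·t + 33 = 0  ⇒  m = 116² − 148·33 = 8572
m = 8572 > 0,  v_rel·d = 116 > 0  ⇒  inside

inside=yes margin=8572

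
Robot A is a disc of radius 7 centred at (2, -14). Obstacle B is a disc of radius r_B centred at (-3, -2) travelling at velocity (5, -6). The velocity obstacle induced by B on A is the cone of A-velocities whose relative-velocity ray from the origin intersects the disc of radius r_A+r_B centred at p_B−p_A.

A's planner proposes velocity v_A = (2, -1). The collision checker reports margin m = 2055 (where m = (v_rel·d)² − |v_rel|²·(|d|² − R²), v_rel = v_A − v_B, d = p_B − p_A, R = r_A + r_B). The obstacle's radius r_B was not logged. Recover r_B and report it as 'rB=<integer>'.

m = 2055
d = (-5, 12);  v_rel = (-3, 5),  |v_rel|² = 34
v_rel×d = (-3)·(12) − (5)·(-5) = -11
since m = R²·34 − (-11)²:  R² = (121 + 2055) / 34 = 64
R = √64 = 8  ⇒  r_B = 8 − 7 = 1

rB=1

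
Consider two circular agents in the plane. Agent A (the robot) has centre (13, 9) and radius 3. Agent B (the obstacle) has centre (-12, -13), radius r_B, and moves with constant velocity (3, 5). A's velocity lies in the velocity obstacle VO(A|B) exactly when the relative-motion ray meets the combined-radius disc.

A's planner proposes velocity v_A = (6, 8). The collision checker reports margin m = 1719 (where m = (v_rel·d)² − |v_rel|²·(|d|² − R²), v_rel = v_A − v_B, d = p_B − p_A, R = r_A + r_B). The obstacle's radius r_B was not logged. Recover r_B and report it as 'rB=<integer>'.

m = 1719
d = (-25, -22);  v_rel = (3, 3),  |v_rel|² = 18
v_rel×d = (3)·(-22) − (3)·(-25) = 9
since m = R²·18 − 9²:  R² = (81 + 1719) / 18 = 100
R = √100 = 10  ⇒  r_B = 10 − 3 = 7

rB=7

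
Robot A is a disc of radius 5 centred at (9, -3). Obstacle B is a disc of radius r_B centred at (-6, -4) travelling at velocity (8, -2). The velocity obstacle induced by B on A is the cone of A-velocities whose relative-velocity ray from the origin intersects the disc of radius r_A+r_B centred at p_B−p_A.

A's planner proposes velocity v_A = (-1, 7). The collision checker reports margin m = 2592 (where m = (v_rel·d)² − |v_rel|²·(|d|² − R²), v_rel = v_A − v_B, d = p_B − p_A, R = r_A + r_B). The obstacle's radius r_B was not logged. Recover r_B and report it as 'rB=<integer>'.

m = 2592
d = (-15, -1);  v_rel = (-9, 9),  |v_rel|² = 162
v_rel×d = (-9)·(-1) − (9)·(-15) = 144
since m = R²·162 − 144²:  R² = (20736 + 2592) / 162 = 144
R = √144 = 12  ⇒  r_B = 12 − 5 = 7

rB=7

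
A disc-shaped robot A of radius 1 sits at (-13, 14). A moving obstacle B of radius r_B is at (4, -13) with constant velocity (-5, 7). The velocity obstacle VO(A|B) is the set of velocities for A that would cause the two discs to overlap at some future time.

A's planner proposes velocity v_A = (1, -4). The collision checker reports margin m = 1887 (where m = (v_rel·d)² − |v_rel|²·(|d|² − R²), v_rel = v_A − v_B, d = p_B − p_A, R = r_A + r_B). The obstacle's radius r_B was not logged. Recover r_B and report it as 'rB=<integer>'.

m = 1887
d = (17, -27);  v_rel = (6, -11),  |v_rel|² = 157
v_rel×d = (6)·(-27) − (-11)·(17) = 25
since m = R²·157 − 25²:  R² = (625 + 1887) / 157 = 16
R = √16 = 4  ⇒  r_B = 4 − 1 = 3

rB=3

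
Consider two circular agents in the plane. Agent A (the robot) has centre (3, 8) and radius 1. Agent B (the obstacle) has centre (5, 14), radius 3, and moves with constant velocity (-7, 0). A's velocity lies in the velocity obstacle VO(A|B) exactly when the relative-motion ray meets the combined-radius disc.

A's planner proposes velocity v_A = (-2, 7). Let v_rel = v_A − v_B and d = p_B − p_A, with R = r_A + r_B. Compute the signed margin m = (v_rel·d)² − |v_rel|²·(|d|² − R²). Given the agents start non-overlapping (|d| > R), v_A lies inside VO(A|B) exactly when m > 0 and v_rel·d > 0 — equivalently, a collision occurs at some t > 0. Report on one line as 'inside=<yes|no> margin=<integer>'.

d = (2, 6),  |d|² = 40;  R = 1+3 = 4,  c = 40−4² = 24
v_rel = (5, 7),  |v_rel|² = 74;  v_rel·d = (5)·(2) + (7)·(6) = 52
74·t² − 104·t + 24 = 0  ⇒  m = 52² − 74·24 = 928
m = 928 > 0,  v_rel·d = 52 > 0  ⇒  inside

inside=yes margin=928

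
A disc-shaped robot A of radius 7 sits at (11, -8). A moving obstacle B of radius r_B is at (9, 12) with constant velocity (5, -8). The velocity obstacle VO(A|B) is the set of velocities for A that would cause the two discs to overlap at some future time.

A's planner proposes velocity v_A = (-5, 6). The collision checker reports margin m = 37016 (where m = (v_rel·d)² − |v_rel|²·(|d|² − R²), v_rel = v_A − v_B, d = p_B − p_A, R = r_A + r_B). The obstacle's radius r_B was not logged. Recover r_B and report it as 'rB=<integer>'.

m = 37016
d = (-2, 20);  v_rel = (-10, 14),  |v_rel|² = 296
v_rel×d = (-10)·(20) − (14)·(-2) = -172
since m = R²·296 − (-172)²:  R² = (29584 + 37016) / 296 = 225
R = √225 = 15  ⇒  r_B = 15 − 7 = 8

rB=8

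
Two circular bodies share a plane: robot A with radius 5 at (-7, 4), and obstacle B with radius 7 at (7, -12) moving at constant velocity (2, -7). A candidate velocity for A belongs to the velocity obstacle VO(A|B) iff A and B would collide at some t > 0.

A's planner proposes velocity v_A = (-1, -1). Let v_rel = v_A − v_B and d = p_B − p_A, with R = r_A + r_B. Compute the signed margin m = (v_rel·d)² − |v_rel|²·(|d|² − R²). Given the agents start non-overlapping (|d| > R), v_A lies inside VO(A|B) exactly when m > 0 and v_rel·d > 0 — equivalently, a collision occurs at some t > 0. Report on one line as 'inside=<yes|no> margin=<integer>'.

d = (14, -16),  |d|² = 452;  R = 5+7 = 12,  c = 452−12² = 308
v_rel = (-3, 6),  |v_rel|² = 45;  v_rel·d = (-3)·(14) + (6)·(-16) = -138
45·t² + 276·t + 308 = 0  ⇒  m = (-138)² − 45·308 = 5184
m = 5184 > 0,  v_rel·d = -138 < 0  ⇒  outside

inside=no margin=5184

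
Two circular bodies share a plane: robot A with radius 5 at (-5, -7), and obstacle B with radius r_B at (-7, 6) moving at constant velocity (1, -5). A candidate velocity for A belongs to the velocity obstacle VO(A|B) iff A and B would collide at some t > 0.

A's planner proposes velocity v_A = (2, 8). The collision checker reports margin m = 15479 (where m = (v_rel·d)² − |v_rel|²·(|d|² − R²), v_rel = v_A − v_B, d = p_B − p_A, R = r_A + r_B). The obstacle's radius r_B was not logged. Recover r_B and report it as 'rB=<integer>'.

m = 15479
d = (-2, 13);  v_rel = (1, 13),  |v_rel|² = 170
v_rel×d = (1)·(13) − (13)·(-2) = 39
since m = R²·170 − 39²:  R² = (1521 + 15479) / 170 = 100
R = √100 = 10  ⇒  r_B = 10 − 5 = 5

rB=5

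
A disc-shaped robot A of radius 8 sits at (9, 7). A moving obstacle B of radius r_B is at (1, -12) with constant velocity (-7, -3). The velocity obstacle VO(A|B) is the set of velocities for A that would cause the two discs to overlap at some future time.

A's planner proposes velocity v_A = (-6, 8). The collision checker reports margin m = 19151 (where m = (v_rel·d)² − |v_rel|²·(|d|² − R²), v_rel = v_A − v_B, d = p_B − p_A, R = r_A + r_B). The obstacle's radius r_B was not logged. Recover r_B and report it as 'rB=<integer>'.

m = 19151
d = (-8, -19);  v_rel = (1, 11),  |v_rel|² = 122
v_rel×d = (1)·(-19) − (11)·(-8) = 69
since m = R²·122 − 69²:  R² = (4761 + 19151) / 122 = 196
R = √196 = 14  ⇒  r_B = 14 − 8 = 6

rB=6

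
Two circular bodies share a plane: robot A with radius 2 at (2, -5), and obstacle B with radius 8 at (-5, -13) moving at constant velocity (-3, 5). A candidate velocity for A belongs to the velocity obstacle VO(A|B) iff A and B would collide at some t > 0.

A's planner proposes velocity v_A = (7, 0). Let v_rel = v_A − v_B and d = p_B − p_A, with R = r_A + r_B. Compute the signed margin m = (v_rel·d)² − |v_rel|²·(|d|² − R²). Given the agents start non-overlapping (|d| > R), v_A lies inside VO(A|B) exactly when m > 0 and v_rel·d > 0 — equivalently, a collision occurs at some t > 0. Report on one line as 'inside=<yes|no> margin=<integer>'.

d = (-7, -8),  |d|² = 113;  R = 2+8 = 10,  c = 113−10² = 13
v_rel = (10, -5),  |v_rel|² = 125;  v_rel·d = (10)·(-7) + (-5)·(-8) = -30
125·t² + 60·t + 13 = 0  ⇒  m = (-30)² − 125·13 = -725
m = -725 < 0,  v_rel·d = -30 < 0  ⇒  outside

inside=no margin=-725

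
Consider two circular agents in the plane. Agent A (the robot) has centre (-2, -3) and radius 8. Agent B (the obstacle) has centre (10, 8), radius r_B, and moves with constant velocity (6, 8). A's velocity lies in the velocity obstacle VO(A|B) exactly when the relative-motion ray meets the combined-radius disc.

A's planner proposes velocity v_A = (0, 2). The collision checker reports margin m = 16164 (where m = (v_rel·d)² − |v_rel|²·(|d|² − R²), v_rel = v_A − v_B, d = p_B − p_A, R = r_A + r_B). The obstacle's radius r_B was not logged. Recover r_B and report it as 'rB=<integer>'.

m = 16164
d = (12, 11);  v_rel = (-6, -6),  |v_rel|² = 72
v_rel×d = (-6)·(11) − (-6)·(12) = 6
since m = R²·72 − 6²:  R² = (36 + 16164) / 72 = 225
R = √225 = 15  ⇒  r_B = 15 − 8 = 7

rB=7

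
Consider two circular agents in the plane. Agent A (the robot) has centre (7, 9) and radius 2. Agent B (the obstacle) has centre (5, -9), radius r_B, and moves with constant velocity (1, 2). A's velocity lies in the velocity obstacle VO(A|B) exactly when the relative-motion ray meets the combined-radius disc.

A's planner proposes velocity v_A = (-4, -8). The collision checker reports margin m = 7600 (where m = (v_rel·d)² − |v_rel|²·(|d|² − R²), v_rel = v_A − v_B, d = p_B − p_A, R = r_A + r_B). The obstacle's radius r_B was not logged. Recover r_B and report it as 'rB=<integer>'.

m = 7600
d = (-2, -18);  v_rel = (-5, -10),  |v_rel|² = 125
v_rel×d = (-5)·(-18) − (-10)·(-2) = 70
since m = R²·125 − 70²:  R² = (4900 + 7600) / 125 = 100
R = √100 = 10  ⇒  r_B = 10 − 2 = 8

rB=8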